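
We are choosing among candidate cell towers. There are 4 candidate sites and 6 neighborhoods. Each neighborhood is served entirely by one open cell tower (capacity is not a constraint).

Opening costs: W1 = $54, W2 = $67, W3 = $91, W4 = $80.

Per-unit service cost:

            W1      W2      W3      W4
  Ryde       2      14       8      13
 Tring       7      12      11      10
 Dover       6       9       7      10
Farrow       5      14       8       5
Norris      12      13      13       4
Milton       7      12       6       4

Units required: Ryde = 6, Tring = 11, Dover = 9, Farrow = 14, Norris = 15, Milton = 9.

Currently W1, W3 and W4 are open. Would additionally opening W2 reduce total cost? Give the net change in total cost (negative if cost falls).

No — net change +67 (cost rises by 67).

Current service cost with {W1, W3, W4}: 309.
Adding W2: each neighborhood re-picks its cheapest; new service cost 309, saving 0.
Extra fixed cost: 67. Net change = 67 − 0 = 67.
(Totals: 534 → 601.)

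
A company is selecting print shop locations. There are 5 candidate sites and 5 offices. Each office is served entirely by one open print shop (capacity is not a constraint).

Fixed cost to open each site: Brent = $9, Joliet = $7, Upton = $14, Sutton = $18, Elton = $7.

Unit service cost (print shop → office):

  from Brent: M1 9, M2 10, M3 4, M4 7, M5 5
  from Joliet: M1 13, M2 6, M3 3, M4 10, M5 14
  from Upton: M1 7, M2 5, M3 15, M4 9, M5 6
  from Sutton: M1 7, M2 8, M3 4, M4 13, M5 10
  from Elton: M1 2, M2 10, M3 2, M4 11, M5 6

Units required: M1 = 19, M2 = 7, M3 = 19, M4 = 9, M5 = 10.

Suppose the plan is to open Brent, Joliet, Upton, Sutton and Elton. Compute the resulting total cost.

Each office is assigned to its cheapest site among the open ones.
{Brent, Joliet, Upton, Sutton, Elton}: M1→Elton 2·19=38, M2→Upton 5·7=35, M3→Elton 2·19=38, M4→Brent 7·9=63, M5→Brent 5·10=50. Service 224; fixed 55; total 279.

Total cost: 279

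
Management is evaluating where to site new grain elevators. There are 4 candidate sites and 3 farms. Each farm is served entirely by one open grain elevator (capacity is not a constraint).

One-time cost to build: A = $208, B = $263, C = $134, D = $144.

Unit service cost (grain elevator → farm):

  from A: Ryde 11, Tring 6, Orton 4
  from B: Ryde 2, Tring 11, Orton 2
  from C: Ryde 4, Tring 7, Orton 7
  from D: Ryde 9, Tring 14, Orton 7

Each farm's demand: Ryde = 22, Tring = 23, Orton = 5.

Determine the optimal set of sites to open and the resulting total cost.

For any fixed open set, each farm goes to its cheapest open site; total = fixed + service.
{C}: Ryde→C 4·22=88, Tring→C 7·23=161, Orton→C 7·5=35. Service 284; fixed 134; total 418.
{C, D}: Ryde→C 4·22=88, Tring→C 7·23=161, Orton→C 7·5=35. Service 284; fixed 278; total 562.
{B}: service 307 + fixed 263 = 570
{A, B, C, D}: service 192 + fixed 749 = 941
(All 15 nonempty subsets were checked; C only is lowest.)

Open C only; minimum total cost 418.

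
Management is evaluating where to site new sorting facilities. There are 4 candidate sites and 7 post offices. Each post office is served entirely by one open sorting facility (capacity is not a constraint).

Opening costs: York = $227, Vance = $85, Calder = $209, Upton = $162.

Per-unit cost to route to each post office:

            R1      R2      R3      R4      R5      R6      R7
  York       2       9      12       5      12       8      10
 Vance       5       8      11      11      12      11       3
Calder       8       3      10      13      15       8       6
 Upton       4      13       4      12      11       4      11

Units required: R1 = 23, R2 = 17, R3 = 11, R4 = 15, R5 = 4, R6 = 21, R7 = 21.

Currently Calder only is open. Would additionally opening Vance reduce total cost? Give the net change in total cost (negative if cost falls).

Yes — net change −89 (cost falls by 89).

Current service cost with {Calder}: 894.
Adding Vance: each post office re-picks its cheapest; new service cost 720, saving 174.
Extra fixed cost: 85. Net change = 85 − 174 = -89.
(Totals: 1103 → 1014.)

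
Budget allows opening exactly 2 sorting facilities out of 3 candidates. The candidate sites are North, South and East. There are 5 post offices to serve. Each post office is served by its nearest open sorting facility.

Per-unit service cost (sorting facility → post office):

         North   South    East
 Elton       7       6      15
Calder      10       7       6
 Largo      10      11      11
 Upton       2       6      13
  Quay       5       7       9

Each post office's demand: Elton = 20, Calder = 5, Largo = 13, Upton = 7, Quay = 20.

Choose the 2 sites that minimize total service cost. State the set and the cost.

With exactly 2 open, each post office uses its cheapest among the chosen.
{North, South}: Elton→South 6·20=120, Calder→South 7·5=35, Largo→North 10·13=130, Upton→North 2·7=14, Quay→North 5·20=100. Service cost 399.
{North, East}: service cost 414
{South, East}: service cost 475
Among all 3 size-2 choices, {North, South} is lowest.

Choose North and South; total service cost 399.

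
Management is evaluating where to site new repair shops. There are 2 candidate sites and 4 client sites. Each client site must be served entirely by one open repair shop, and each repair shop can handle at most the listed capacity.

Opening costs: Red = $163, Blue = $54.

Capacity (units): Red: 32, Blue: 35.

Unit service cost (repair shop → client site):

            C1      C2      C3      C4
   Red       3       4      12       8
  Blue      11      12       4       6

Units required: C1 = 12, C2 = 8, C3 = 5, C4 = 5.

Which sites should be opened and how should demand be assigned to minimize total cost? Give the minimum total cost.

Minimum total cost: 331

Open {Red}: C1→Red 3·12=36, C2→Red 4·8=32, C3→Red 12·5=60, C4→Red 8·5=40.
Loads: Red carries 30/32. Service 168; fixed 163; total 331.
Next best feasible plan costs 332.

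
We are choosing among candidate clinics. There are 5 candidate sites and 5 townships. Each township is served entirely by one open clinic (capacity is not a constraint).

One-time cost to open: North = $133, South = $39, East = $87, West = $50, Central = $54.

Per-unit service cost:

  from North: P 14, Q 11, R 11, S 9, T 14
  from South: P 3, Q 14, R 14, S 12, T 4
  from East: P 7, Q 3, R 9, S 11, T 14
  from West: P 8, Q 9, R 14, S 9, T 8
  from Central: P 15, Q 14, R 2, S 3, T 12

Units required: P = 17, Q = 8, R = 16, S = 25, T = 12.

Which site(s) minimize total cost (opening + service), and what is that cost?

Open South, East and Central; minimum total cost 410.

For any fixed open set, each township goes to its cheapest open site; total = fixed + service.
{South, East, Central}: P→South 3·17=51, Q→East 3·8=24, R→Central 2·16=32, S→Central 3·25=75, T→South 4·12=48. Service 230; fixed 180; total 410.
{South, Central}: service 318 + fixed 93 = 411
{South, West, Central}: service 278 + fixed 143 = 421
{North, South, East, West, Central}: P→South 3·17=51, Q→East 3·8=24, R→Central 2·16=32, S→Central 3·25=75, T→South 4·12=48. Service 230; fixed 363; total 593.
No other subset beats 410.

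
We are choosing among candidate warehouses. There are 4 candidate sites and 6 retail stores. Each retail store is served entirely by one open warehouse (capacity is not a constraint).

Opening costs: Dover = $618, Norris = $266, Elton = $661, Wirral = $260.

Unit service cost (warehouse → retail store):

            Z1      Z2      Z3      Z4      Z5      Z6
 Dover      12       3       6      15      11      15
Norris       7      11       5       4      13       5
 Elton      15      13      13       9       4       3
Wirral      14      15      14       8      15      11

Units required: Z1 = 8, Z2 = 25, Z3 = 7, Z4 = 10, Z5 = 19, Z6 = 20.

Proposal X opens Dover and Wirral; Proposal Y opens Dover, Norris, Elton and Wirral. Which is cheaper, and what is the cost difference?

Proposal X is cheaper by 547.

Proposal X: {Dover, Wirral}: Z1→Dover 12·8=96, Z2→Dover 3·25=75, Z3→Dover 6·7=42, Z4→Wirral 8·10=80, Z5→Dover 11·19=209, Z6→Wirral 11·20=220. Service 722; fixed 878; total 1600.
Proposal Y: {Dover, Norris, Elton, Wirral}: Z1→Norris 7·8=56, Z2→Dover 3·25=75, Z3→Norris 5·7=35, Z4→Norris 4·10=40, Z5→Elton 4·19=76, Z6→Elton 3·20=60. Service 342; fixed 1805; total 2147.
Difference: |1600 − 2147| = 547.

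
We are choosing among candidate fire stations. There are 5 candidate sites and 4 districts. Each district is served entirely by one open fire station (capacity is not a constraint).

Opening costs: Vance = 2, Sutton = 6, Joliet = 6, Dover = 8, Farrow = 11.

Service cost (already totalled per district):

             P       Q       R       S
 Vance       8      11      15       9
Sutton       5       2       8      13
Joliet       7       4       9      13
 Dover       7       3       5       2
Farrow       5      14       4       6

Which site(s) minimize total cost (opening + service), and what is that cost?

Open Dover only; minimum total cost 25.

For any fixed open set, each district goes to its cheapest open site; total = fixed + service.
{Dover}: P→Dover 7, Q→Dover 3, R→Dover 5, S→Dover 2. Service 17; fixed 8; total 25.
{Vance, Dover}: P→Dover 7, Q→Dover 3, R→Dover 5, S→Dover 2. Service 17; fixed 10; total 27.
{Sutton, Dover}: service 14 + fixed 14 = 28
{Vance, Sutton, Joliet, Dover, Farrow}: service 13 + fixed 33 = 46
No other subset beats 25.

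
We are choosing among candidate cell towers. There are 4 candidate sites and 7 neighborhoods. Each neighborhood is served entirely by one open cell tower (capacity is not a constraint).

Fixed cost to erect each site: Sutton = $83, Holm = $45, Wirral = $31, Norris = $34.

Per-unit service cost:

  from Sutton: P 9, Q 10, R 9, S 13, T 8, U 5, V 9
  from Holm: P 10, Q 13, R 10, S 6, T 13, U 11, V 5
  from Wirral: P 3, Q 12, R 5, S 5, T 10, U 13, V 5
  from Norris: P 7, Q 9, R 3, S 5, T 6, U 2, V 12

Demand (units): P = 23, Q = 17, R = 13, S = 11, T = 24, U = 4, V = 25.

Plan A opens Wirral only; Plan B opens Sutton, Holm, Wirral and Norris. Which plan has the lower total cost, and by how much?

Plan B is cheaper by 55.

Plan A: {Wirral}: P→Wirral 3·23=69, Q→Wirral 12·17=204, R→Wirral 5·13=65, S→Wirral 5·11=55, T→Wirral 10·24=240, U→Wirral 13·4=52, V→Wirral 5·25=125. Service 810; fixed 31; total 841.
Plan B: {Sutton, Holm, Wirral, Norris}: P→Wirral 3·23=69, Q→Norris 9·17=153, R→Norris 3·13=39, S→Wirral 5·11=55, T→Norris 6·24=144, U→Norris 2·4=8, V→Holm 5·25=125. Service 593; fixed 193; total 786.
Difference: |841 − 786| = 55.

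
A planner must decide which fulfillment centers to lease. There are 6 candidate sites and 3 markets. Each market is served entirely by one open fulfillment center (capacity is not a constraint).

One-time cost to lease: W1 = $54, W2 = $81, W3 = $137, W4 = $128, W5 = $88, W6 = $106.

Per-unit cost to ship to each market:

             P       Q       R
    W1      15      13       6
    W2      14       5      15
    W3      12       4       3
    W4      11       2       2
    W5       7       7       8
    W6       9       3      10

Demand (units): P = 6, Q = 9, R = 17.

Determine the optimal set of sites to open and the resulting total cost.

Open W4 only; minimum total cost 246.

For any fixed open set, each market goes to its cheapest open site; total = fixed + service.
{W4}: P→W4 11·6=66, Q→W4 2·9=18, R→W4 2·17=34. Service 118; fixed 128; total 246.
{W3}: P→W3 12·6=72, Q→W3 4·9=36, R→W3 3·17=51. Service 159; fixed 137; total 296.
{W1, W4}: service 118 + fixed 182 = 300
{W1, W2, W3, W4, W5, W6}: service 94 + fixed 594 = 688
No other subset beats 246.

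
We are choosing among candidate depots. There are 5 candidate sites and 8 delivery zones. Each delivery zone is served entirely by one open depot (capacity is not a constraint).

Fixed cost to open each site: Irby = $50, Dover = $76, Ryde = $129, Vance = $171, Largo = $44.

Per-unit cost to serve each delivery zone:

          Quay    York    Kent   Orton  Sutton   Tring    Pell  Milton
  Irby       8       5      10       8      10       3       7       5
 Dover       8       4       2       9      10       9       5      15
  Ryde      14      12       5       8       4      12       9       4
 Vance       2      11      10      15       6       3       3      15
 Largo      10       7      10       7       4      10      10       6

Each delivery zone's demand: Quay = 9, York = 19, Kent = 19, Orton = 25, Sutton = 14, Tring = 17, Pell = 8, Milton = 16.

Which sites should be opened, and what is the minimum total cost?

For any fixed open set, each delivery zone goes to its cheapest open site; total = fixed + service.
{Irby, Dover, Largo}: Quay→Irby 8·9=72, York→Dover 4·19=76, Kent→Dover 2·19=38, Orton→Largo 7·25=175, Sutton→Largo 4·14=56, Tring→Irby 3·17=51, Pell→Dover 5·8=40, Milton→Irby 5·16=80. Service 588; fixed 170; total 758.
{Irby, Dover}: service 697 + fixed 126 = 823
{Dover, Vance, Largo}: service 534 + fixed 291 = 825
{Irby, Dover, Ryde, Vance, Largo}: service 502 + fixed 470 = 972
No other subset beats 758.

Open Irby, Dover and Largo; minimum total cost 758.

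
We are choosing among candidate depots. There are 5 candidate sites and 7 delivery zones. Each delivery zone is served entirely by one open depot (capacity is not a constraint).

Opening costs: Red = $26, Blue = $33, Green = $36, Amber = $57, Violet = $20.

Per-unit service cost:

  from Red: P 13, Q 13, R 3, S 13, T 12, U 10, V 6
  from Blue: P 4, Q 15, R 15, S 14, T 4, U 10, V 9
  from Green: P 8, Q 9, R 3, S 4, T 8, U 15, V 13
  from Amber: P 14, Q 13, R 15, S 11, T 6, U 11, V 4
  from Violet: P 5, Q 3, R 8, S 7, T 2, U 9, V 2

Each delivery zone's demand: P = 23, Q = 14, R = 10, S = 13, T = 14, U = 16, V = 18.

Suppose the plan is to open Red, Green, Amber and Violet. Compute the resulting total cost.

Each delivery zone is assigned to its cheapest site among the open ones.
{Red, Green, Amber, Violet}: P→Violet 5·23=115, Q→Violet 3·14=42, R→Red 3·10=30, S→Green 4·13=52, T→Violet 2·14=28, U→Violet 9·16=144, V→Violet 2·18=36. Service 447; fixed 139; total 586.

Total cost: 586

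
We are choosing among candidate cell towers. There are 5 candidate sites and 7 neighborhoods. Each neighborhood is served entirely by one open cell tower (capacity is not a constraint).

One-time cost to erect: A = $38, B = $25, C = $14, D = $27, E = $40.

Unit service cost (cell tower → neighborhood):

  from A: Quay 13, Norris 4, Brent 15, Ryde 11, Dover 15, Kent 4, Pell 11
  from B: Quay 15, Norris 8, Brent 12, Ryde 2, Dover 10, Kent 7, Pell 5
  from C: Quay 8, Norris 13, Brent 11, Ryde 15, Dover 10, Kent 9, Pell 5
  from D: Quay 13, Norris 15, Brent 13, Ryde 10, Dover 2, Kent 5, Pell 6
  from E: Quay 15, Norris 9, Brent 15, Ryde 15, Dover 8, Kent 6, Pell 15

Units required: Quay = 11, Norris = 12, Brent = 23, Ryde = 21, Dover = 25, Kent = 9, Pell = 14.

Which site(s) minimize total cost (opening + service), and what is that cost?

Open A, B, C and D; minimum total cost 691.

For any fixed open set, each neighborhood goes to its cheapest open site; total = fixed + service.
{A, B, C, D}: Quay→C 8·11=88, Norris→A 4·12=48, Brent→C 11·23=253, Ryde→B 2·21=42, Dover→D 2·25=50, Kent→A 4·9=36, Pell→B 5·14=70. Service 587; fixed 104; total 691.
{B, C, D}: Quay→C 8·11=88, Norris→B 8·12=96, Brent→C 11·23=253, Ryde→B 2·21=42, Dover→D 2·25=50, Kent→D 5·9=45, Pell→B 5·14=70. Service 644; fixed 66; total 710.
{A, B, C, D, E}: service 587 + fixed 144 = 731
{C}: Quay→C 8·11=88, Norris→C 13·12=156, Brent→C 11·23=253, Ryde→C 15·21=315, Dover→C 10·25=250, Kent→C 9·9=81, Pell→C 5·14=70. Service 1213; fixed 14; total 1227.
No other subset beats 691.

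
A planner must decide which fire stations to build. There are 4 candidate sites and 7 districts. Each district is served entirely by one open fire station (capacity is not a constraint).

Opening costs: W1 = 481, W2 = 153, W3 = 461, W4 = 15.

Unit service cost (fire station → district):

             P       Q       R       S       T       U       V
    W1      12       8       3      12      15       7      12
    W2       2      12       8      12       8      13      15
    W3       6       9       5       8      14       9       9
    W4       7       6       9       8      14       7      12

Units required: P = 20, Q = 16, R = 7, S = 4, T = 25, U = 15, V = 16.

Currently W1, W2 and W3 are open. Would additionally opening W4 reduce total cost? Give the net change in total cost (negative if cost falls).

Yes — net change −17 (cost falls by 17).

Current service cost with {W1, W2, W3}: 670.
Adding W4: each district re-picks its cheapest; new service cost 638, saving 32.
Extra fixed cost: 15. Net change = 15 − 32 = -17.
(Totals: 1765 → 1748.)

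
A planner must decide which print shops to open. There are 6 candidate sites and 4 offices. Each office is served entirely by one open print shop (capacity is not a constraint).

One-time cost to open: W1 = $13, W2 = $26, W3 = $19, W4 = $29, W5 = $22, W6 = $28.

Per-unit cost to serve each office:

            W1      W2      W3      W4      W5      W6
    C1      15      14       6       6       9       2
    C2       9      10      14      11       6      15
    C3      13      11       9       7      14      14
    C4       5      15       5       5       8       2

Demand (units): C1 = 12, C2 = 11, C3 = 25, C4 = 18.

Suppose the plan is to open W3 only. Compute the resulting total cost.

Total cost: 560

Each office is assigned to its cheapest site among the open ones.
{W3}: C1→W3 6·12=72, C2→W3 14·11=154, C3→W3 9·25=225, C4→W3 5·18=90. Service 541; fixed 19; total 560.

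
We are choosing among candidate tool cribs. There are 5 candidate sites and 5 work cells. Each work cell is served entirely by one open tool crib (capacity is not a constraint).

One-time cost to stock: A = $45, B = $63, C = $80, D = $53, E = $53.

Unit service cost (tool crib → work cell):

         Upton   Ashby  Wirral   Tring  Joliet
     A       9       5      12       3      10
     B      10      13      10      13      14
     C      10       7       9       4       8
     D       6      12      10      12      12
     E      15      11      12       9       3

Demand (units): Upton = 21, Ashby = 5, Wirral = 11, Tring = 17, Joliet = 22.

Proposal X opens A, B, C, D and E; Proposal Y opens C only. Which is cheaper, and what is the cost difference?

Proposal X: {A, B, C, D, E}: Upton→D 6·21=126, Ashby→A 5·5=25, Wirral→C 9·11=99, Tring→A 3·17=51, Joliet→E 3·22=66. Service 367; fixed 294; total 661.
Proposal Y: {C}: Upton→C 10·21=210, Ashby→C 7·5=35, Wirral→C 9·11=99, Tring→C 4·17=68, Joliet→C 8·22=176. Service 588; fixed 80; total 668.
Difference: |661 − 668| = 7.

Proposal X is cheaper by 7.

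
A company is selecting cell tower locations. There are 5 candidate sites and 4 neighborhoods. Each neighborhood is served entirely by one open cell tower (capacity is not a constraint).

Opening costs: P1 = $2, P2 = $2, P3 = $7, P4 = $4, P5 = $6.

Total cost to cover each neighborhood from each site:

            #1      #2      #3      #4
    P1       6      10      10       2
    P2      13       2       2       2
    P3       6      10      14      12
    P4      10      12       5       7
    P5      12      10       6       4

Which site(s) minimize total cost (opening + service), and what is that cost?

For any fixed open set, each neighborhood goes to its cheapest open site; total = fixed + service.
{P1, P2}: #1→P1 6, #2→P2 2, #3→P2 2, #4→P1 2. Service 12; fixed 4; total 16.
{P1, P2, P4}: #1→P1 6, #2→P2 2, #3→P2 2, #4→P1 2. Service 12; fixed 8; total 20.
{P2}: service 19 + fixed 2 = 21
{P1, P2, P3, P4, P5}: service 12 + fixed 21 = 33
No other subset beats 16.

Open P1 and P2; minimum total cost 16.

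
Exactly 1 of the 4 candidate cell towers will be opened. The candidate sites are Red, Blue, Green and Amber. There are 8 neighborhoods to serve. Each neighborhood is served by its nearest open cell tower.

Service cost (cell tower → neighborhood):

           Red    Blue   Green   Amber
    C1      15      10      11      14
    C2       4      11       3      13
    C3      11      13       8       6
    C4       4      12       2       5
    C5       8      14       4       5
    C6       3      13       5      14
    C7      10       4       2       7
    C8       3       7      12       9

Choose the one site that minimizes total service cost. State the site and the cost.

With exactly 1 open, each neighborhood uses its cheapest among the chosen.
{Green}: C1→Green 11, C2→Green 3, C3→Green 8, C4→Green 2, C5→Green 4, C6→Green 5, C7→Green 2, C8→Green 12. Service cost 47.
{Red}: service cost 58
{Amber}: service cost 73
Among all 4 size-1 choices, {Green} is lowest.

Choose Green only; total service cost 47.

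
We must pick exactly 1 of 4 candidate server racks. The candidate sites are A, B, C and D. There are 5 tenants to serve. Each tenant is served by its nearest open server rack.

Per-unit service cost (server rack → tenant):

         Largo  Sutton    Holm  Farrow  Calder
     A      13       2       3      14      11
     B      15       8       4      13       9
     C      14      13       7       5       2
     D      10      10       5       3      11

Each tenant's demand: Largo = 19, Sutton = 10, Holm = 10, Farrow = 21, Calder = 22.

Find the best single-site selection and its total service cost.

Choose C only; total service cost 615.

With exactly 1 open, each tenant uses its cheapest among the chosen.
{C}: Largo→C 14·19=266, Sutton→C 13·10=130, Holm→C 7·10=70, Farrow→C 5·21=105, Calder→C 2·22=44. Service cost 615.
{D}: service cost 645
{A}: service cost 833
Among all 4 size-1 choices, {C} is lowest.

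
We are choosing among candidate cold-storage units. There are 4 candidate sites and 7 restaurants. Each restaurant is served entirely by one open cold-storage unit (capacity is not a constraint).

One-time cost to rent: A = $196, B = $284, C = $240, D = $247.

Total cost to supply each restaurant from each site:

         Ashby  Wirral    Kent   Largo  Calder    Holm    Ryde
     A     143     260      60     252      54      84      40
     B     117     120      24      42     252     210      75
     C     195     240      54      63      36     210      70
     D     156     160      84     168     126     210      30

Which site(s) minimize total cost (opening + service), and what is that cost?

For any fixed open set, each restaurant goes to its cheapest open site; total = fixed + service.
{A, B}: Ashby→B 117, Wirral→B 120, Kent→B 24, Largo→B 42, Calder→A 54, Holm→A 84, Ryde→A 40. Service 481; fixed 480; total 961.
{A}: service 893 + fixed 196 = 1089
{A, C}: Ashby→A 143, Wirral→C 240, Kent→C 54, Largo→C 63, Calder→C 36, Holm→A 84, Ryde→A 40. Service 660; fixed 436; total 1096.
{A, B, C, D}: Ashby→B 117, Wirral→B 120, Kent→B 24, Largo→B 42, Calder→C 36, Holm→A 84, Ryde→D 30. Service 453; fixed 967; total 1420.
(All 15 nonempty subsets were checked; A and B is lowest.)

Open A and B; minimum total cost 961.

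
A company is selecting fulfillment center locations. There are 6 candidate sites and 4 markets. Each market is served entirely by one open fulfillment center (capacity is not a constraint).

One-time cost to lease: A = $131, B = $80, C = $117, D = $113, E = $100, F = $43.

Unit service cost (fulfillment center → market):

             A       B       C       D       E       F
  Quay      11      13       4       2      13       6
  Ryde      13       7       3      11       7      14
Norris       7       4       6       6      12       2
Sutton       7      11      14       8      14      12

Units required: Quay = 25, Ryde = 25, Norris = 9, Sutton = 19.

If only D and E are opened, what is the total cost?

Total cost: 644

Each market is assigned to its cheapest site among the open ones.
{D, E}: Quay→D 2·25=50, Ryde→E 7·25=175, Norris→D 6·9=54, Sutton→D 8·19=152. Service 431; fixed 213; total 644.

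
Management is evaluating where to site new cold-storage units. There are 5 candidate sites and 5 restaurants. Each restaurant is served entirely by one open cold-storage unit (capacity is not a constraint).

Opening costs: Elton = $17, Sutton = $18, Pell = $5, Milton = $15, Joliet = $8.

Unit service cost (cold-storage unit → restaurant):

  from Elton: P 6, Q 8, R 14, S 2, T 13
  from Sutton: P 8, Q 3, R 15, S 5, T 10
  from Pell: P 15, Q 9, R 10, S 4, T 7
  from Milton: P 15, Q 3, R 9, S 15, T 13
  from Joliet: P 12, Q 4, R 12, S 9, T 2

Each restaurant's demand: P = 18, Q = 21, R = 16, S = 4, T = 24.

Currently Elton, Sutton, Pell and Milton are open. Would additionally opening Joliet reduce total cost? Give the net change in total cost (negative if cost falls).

Yes — net change −112 (cost falls by 112).

Current service cost with {Elton, Sutton, Pell, Milton}: 491.
Adding Joliet: each restaurant re-picks its cheapest; new service cost 371, saving 120.
Extra fixed cost: 8. Net change = 8 − 120 = -112.
(Totals: 546 → 434.)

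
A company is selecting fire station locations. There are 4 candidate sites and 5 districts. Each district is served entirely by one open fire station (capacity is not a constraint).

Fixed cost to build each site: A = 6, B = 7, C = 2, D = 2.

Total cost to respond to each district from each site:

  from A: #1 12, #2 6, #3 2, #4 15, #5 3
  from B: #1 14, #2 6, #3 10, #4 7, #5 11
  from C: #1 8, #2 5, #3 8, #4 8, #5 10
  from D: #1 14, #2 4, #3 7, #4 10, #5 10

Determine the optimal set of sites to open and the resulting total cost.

Open A and C; minimum total cost 34.

For any fixed open set, each district goes to its cheapest open site; total = fixed + service.
{A, C}: #1→C 8, #2→C 5, #3→A 2, #4→C 8, #5→A 3. Service 26; fixed 8; total 34.
{A, C, D}: service 25 + fixed 10 = 35
{A, D}: #1→A 12, #2→D 4, #3→A 2, #4→D 10, #5→A 3. Service 31; fixed 8; total 39.
{A, B, C, D}: service 24 + fixed 17 = 41
No other subset beats 34.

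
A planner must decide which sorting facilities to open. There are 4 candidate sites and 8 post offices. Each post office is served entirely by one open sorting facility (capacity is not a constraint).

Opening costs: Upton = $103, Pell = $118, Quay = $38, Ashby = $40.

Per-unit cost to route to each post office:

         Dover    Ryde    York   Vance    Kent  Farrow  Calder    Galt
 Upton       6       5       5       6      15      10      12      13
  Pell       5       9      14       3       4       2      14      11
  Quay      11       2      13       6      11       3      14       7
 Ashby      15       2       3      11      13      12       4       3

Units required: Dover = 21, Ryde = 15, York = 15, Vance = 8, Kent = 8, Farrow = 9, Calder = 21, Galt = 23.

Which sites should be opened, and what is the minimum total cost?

Open Pell and Ashby; minimum total cost 565.

For any fixed open set, each post office goes to its cheapest open site; total = fixed + service.
{Pell, Ashby}: Dover→Pell 5·21=105, Ryde→Ashby 2·15=30, York→Ashby 3·15=45, Vance→Pell 3·8=24, Kent→Pell 4·8=32, Farrow→Pell 2·9=18, Calder→Ashby 4·21=84, Galt→Ashby 3·23=69. Service 407; fixed 158; total 565.
{Pell, Quay, Ashby}: Dover→Pell 5·21=105, Ryde→Quay 2·15=30, York→Ashby 3·15=45, Vance→Pell 3·8=24, Kent→Pell 4·8=32, Farrow→Pell 2·9=18, Calder→Ashby 4·21=84, Galt→Ashby 3·23=69. Service 407; fixed 196; total 603.
{Upton, Pell, Ashby}: service 407 + fixed 261 = 668
{Upton, Pell, Quay, Ashby}: service 407 + fixed 299 = 706
(All 15 nonempty subsets were checked; Pell and Ashby is lowest.)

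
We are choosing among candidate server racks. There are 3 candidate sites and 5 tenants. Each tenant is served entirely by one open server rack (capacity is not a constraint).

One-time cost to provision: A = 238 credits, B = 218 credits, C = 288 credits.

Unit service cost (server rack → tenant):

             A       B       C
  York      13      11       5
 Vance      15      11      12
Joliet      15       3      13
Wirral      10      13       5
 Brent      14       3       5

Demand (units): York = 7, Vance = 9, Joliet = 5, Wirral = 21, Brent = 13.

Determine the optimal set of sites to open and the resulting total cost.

For any fixed open set, each tenant goes to its cheapest open site; total = fixed + service.
{C}: York→C 5·7=35, Vance→C 12·9=108, Joliet→C 13·5=65, Wirral→C 5·21=105, Brent→C 5·13=65. Service 378; fixed 288; total 666.
{B}: service 503 + fixed 218 = 721
{B, C}: service 293 + fixed 506 = 799
{A, B, C}: service 293 + fixed 744 = 1037
No other subset beats 666.

Open C only; minimum total cost 666.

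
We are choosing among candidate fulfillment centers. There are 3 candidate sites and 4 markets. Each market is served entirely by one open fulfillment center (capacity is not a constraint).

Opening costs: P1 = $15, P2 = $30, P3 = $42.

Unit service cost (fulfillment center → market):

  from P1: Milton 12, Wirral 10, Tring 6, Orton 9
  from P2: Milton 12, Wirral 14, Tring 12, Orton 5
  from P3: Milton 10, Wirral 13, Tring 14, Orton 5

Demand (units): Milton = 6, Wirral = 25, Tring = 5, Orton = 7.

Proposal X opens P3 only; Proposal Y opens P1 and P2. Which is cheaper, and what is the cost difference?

Proposal Y is cheaper by 100.

Proposal X: {P3}: Milton→P3 10·6=60, Wirral→P3 13·25=325, Tring→P3 14·5=70, Orton→P3 5·7=35. Service 490; fixed 42; total 532.
Proposal Y: {P1, P2}: Milton→P1 12·6=72, Wirral→P1 10·25=250, Tring→P1 6·5=30, Orton→P2 5·7=35. Service 387; fixed 45; total 432.
Difference: |532 − 432| = 100.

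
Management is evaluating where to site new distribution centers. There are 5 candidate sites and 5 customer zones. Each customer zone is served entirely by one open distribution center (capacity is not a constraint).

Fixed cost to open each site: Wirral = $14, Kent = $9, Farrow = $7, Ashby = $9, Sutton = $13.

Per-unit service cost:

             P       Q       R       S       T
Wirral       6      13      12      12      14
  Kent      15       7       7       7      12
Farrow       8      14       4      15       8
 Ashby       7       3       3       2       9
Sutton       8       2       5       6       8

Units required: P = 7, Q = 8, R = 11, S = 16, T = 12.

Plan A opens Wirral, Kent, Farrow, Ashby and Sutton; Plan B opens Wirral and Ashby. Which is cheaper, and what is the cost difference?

Plan B is cheaper by 9.

Plan A: {Wirral, Kent, Farrow, Ashby, Sutton}: P→Wirral 6·7=42, Q→Sutton 2·8=16, R→Ashby 3·11=33, S→Ashby 2·16=32, T→Farrow 8·12=96. Service 219; fixed 52; total 271.
Plan B: {Wirral, Ashby}: P→Wirral 6·7=42, Q→Ashby 3·8=24, R→Ashby 3·11=33, S→Ashby 2·16=32, T→Ashby 9·12=108. Service 239; fixed 23; total 262.
Difference: |271 − 262| = 9.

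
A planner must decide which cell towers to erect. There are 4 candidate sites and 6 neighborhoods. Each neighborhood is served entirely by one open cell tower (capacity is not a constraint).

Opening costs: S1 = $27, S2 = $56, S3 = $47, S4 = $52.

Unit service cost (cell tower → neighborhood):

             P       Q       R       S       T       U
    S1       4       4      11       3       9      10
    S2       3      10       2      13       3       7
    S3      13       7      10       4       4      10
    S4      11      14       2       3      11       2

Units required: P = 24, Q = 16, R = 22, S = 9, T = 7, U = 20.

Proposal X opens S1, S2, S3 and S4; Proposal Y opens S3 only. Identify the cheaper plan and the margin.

Proposal X: {S1, S2, S3, S4}: P→S2 3·24=72, Q→S1 4·16=64, R→S2 2·22=44, S→S1 3·9=27, T→S2 3·7=21, U→S4 2·20=40. Service 268; fixed 182; total 450.
Proposal Y: {S3}: P→S3 13·24=312, Q→S3 7·16=112, R→S3 10·22=220, S→S3 4·9=36, T→S3 4·7=28, U→S3 10·20=200. Service 908; fixed 47; total 955.
Difference: |450 − 955| = 505.

Proposal X is cheaper by 505.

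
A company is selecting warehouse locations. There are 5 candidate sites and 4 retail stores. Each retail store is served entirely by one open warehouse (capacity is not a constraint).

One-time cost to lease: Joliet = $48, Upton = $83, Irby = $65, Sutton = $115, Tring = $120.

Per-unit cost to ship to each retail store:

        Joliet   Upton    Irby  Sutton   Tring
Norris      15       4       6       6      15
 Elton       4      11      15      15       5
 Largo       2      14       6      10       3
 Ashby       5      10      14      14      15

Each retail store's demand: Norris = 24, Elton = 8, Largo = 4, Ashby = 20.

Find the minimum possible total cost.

Minimum total cost: 367

For any fixed open set, each retail store goes to its cheapest open site; total = fixed + service.
{Joliet, Upton}: Norris→Upton 4·24=96, Elton→Joliet 4·8=32, Largo→Joliet 2·4=8, Ashby→Joliet 5·20=100. Service 236; fixed 131; total 367.
{Joliet, Irby}: Norris→Irby 6·24=144, Elton→Joliet 4·8=32, Largo→Joliet 2·4=8, Ashby→Joliet 5·20=100. Service 284; fixed 113; total 397.
{Joliet, Upton, Irby}: Norris→Upton 4·24=96, Elton→Joliet 4·8=32, Largo→Joliet 2·4=8, Ashby→Joliet 5·20=100. Service 236; fixed 196; total 432.
{Joliet, Upton, Irby, Sutton, Tring}: service 236 + fixed 431 = 667
No other subset beats 367.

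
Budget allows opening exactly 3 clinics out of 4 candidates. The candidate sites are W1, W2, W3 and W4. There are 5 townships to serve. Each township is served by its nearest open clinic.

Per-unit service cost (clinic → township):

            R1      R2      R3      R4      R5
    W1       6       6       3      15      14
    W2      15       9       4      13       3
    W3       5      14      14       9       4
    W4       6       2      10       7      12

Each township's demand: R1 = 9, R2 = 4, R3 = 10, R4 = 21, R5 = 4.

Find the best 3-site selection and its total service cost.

With exactly 3 open, each township uses its cheapest among the chosen.
{W1, W3, W4}: R1→W3 5·9=45, R2→W4 2·4=8, R3→W1 3·10=30, R4→W4 7·21=147, R5→W3 4·4=16. Service cost 246.
{W1, W2, W4}: service cost 251
{W2, W3, W4}: service cost 252
Among all 4 size-3 choices, {W1, W3, W4} is lowest.

Choose W1, W3 and W4; total service cost 246.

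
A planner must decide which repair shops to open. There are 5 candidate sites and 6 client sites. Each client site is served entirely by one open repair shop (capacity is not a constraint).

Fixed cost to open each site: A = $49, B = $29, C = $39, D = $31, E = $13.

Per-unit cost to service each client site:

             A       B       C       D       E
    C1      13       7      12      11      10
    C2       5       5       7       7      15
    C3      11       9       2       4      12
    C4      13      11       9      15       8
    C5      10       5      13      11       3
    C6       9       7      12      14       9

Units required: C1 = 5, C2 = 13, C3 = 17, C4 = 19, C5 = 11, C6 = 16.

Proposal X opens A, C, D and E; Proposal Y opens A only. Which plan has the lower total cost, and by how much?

Proposal X is cheaper by 257.

Proposal X: {A, C, D, E}: C1→E 10·5=50, C2→A 5·13=65, C3→C 2·17=34, C4→E 8·19=152, C5→E 3·11=33, C6→A 9·16=144. Service 478; fixed 132; total 610.
Proposal Y: {A}: C1→A 13·5=65, C2→A 5·13=65, C3→A 11·17=187, C4→A 13·19=247, C5→A 10·11=110, C6→A 9·16=144. Service 818; fixed 49; total 867.
Difference: |610 − 867| = 257.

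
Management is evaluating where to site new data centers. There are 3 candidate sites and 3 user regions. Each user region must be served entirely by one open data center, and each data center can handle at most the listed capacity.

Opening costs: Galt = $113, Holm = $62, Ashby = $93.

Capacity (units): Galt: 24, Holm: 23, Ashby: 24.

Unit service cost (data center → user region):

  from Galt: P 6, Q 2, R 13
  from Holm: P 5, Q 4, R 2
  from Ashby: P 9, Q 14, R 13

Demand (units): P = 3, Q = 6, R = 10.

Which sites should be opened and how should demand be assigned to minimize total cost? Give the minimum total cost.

Minimum total cost: 121

Open {Holm}: P→Holm 5·3=15, Q→Holm 4·6=24, R→Holm 2·10=20.
Loads: Holm carries 19/23. Service 59; fixed 62; total 121.
Next best feasible plan costs 214.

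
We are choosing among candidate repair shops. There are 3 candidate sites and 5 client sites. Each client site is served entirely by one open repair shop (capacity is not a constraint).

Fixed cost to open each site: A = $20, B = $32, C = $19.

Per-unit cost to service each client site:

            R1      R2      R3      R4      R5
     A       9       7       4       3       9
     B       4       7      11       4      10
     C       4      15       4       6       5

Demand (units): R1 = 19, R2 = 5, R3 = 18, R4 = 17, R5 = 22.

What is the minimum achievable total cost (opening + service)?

Minimum total cost: 383

For any fixed open set, each client site goes to its cheapest open site; total = fixed + service.
{A, C}: R1→C 4·19=76, R2→A 7·5=35, R3→A 4·18=72, R4→A 3·17=51, R5→C 5·22=110. Service 344; fixed 39; total 383.
{B, C}: service 361 + fixed 51 = 412
{A, B, C}: service 344 + fixed 71 = 415
{C}: service 435 + fixed 19 = 454
(All 7 nonempty subsets were checked; A and C is lowest.)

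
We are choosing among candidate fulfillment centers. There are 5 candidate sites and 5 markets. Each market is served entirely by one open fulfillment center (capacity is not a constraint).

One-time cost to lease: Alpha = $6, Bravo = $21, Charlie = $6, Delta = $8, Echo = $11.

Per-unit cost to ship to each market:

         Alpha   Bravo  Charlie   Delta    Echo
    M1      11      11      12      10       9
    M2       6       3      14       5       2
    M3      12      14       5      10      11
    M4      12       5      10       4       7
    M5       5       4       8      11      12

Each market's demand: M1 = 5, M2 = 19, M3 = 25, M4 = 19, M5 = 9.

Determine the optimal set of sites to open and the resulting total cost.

For any fixed open set, each market goes to its cheapest open site; total = fixed + service.
{Alpha, Charlie, Delta, Echo}: M1→Echo 9·5=45, M2→Echo 2·19=38, M3→Charlie 5·25=125, M4→Delta 4·19=76, M5→Alpha 5·9=45. Service 329; fixed 31; total 360.
{Bravo, Charlie, Delta, Echo}: service 320 + fixed 46 = 366
{Alpha, Bravo, Charlie, Delta, Echo}: service 320 + fixed 52 = 372
{Alpha}: service 742 + fixed 6 = 748
No other subset beats 360.

Open Alpha, Charlie, Delta and Echo; minimum total cost 360.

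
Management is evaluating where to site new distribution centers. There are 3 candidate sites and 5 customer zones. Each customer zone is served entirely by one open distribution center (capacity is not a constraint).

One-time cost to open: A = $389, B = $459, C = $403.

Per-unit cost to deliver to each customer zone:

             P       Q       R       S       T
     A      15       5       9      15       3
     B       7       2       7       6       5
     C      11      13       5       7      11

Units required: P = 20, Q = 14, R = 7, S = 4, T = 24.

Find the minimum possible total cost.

Minimum total cost: 820

For any fixed open set, each customer zone goes to its cheapest open site; total = fixed + service.
{B}: P→B 7·20=140, Q→B 2·14=28, R→B 7·7=49, S→B 6·4=24, T→B 5·24=120. Service 361; fixed 459; total 820.
{A}: P→A 15·20=300, Q→A 5·14=70, R→A 9·7=63, S→A 15·4=60, T→A 3·24=72. Service 565; fixed 389; total 954.
{C}: service 729 + fixed 403 = 1132
{A, B, C}: service 299 + fixed 1251 = 1550
(All 7 nonempty subsets were checked; B only is lowest.)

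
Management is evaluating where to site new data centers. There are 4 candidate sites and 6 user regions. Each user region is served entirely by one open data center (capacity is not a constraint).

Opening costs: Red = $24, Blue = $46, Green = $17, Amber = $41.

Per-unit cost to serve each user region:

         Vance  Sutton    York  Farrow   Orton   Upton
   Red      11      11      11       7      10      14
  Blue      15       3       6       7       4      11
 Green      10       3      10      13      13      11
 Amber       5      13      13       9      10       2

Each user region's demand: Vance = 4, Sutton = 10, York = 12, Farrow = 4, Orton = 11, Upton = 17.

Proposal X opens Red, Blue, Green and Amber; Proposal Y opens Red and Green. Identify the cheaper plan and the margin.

Proposal X is cheaper by 200.

Proposal X: {Red, Blue, Green, Amber}: Vance→Amber 5·4=20, Sutton→Blue 3·10=30, York→Blue 6·12=72, Farrow→Red 7·4=28, Orton→Blue 4·11=44, Upton→Amber 2·17=34. Service 228; fixed 128; total 356.
Proposal Y: {Red, Green}: Vance→Green 10·4=40, Sutton→Green 3·10=30, York→Green 10·12=120, Farrow→Red 7·4=28, Orton→Red 10·11=110, Upton→Green 11·17=187. Service 515; fixed 41; total 556.
Difference: |356 − 556| = 200.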